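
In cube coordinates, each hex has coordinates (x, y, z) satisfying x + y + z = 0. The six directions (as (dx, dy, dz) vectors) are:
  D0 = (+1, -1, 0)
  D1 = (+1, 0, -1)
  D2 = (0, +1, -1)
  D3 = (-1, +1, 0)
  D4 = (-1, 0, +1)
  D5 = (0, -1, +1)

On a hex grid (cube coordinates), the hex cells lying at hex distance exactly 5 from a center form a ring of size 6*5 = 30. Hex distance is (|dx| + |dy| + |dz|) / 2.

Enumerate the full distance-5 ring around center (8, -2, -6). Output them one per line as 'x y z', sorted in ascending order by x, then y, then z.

Walk ring at distance 5 from (8, -2, -6):
Start at center + D4*5 = (3, -2, -1)
  hex 0: (3, -2, -1)
  hex 1: (4, -3, -1)
  hex 2: (5, -4, -1)
  hex 3: (6, -5, -1)
  hex 4: (7, -6, -1)
  hex 5: (8, -7, -1)
  hex 6: (9, -7, -2)
  hex 7: (10, -7, -3)
  hex 8: (11, -7, -4)
  hex 9: (12, -7, -5)
  hex 10: (13, -7, -6)
  hex 11: (13, -6, -7)
  hex 12: (13, -5, -8)
  hex 13: (13, -4, -9)
  hex 14: (13, -3, -10)
  hex 15: (13, -2, -11)
  hex 16: (12, -1, -11)
  hex 17: (11, 0, -11)
  hex 18: (10, 1, -11)
  hex 19: (9, 2, -11)
  hex 20: (8, 3, -11)
  hex 21: (7, 3, -10)
  hex 22: (6, 3, -9)
  hex 23: (5, 3, -8)
  hex 24: (4, 3, -7)
  hex 25: (3, 3, -6)
  hex 26: (3, 2, -5)
  hex 27: (3, 1, -4)
  hex 28: (3, 0, -3)
  hex 29: (3, -1, -2)
Sorted: 30 hexes.

Answer: 3 -2 -1
3 -1 -2
3 0 -3
3 1 -4
3 2 -5
3 3 -6
4 -3 -1
4 3 -7
5 -4 -1
5 3 -8
6 -5 -1
6 3 -9
7 -6 -1
7 3 -10
8 -7 -1
8 3 -11
9 -7 -2
9 2 -11
10 -7 -3
10 1 -11
11 -7 -4
11 0 -11
12 -7 -5
12 -1 -11
13 -7 -6
13 -6 -7
13 -5 -8
13 -4 -9
13 -3 -10
13 -2 -11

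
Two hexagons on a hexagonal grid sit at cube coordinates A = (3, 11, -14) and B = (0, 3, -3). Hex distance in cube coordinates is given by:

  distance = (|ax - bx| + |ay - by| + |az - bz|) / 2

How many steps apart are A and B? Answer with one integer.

|ax - bx| = |3 - 0| = 3
|ay - by| = |11 - 3| = 8
|az - bz| = |-14 - (-3)| = 11
distance = (3 + 8 + 11) / 2 = 22 / 2 = 11

Answer: 11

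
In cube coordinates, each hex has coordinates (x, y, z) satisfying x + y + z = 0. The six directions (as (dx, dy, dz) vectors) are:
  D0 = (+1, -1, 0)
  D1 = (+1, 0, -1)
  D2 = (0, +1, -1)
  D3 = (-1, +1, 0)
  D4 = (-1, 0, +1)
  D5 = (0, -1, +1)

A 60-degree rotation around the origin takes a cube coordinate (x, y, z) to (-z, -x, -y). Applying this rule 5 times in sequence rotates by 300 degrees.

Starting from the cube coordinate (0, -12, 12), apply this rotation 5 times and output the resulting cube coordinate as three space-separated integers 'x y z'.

Start: (0, -12, 12)
Step 1: (0, -12, 12) -> (-(12), -(0), -(-12)) = (-12, 0, 12)
Step 2: (-12, 0, 12) -> (-(12), -(-12), -(0)) = (-12, 12, 0)
Step 3: (-12, 12, 0) -> (-(0), -(-12), -(12)) = (0, 12, -12)
Step 4: (0, 12, -12) -> (-(-12), -(0), -(12)) = (12, 0, -12)
Step 5: (12, 0, -12) -> (-(-12), -(12), -(0)) = (12, -12, 0)

Answer: 12 -12 0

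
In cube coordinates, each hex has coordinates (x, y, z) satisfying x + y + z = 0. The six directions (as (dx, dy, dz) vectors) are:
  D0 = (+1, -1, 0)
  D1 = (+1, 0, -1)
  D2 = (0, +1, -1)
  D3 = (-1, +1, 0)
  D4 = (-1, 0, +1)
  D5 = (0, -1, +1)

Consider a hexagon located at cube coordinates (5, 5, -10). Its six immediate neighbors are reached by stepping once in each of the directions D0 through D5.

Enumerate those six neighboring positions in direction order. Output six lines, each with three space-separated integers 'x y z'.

Center: (5, 5, -10). Add each direction:
  D0: (5, 5, -10) + (1, -1, 0) = (6, 4, -10)
  D1: (5, 5, -10) + (1, 0, -1) = (6, 5, -11)
  D2: (5, 5, -10) + (0, 1, -1) = (5, 6, -11)
  D3: (5, 5, -10) + (-1, 1, 0) = (4, 6, -10)
  D4: (5, 5, -10) + (-1, 0, 1) = (4, 5, -9)
  D5: (5, 5, -10) + (0, -1, 1) = (5, 4, -9)

Answer: 6 4 -10
6 5 -11
5 6 -11
4 6 -10
4 5 -9
5 4 -9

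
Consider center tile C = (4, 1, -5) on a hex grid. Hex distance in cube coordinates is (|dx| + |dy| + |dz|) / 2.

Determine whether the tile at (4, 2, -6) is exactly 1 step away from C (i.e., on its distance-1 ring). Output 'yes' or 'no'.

Answer: yes

Derivation:
|px - cx| = |4 - 4| = 0
|py - cy| = |2 - 1| = 1
|pz - cz| = |-6 - (-5)| = 1
distance = (0+1+1)/2 = 2/2 = 1
radius = 1; distance == radius -> yes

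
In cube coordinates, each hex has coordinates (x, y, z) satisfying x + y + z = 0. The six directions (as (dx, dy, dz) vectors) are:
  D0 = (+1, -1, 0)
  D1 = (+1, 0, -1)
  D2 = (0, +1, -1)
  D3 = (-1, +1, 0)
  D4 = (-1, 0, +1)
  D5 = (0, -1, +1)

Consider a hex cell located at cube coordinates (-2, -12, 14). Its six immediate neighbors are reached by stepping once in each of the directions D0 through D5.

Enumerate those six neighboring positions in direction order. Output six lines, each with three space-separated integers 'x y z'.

Center: (-2, -12, 14). Add each direction:
  D0: (-2, -12, 14) + (1, -1, 0) = (-1, -13, 14)
  D1: (-2, -12, 14) + (1, 0, -1) = (-1, -12, 13)
  D2: (-2, -12, 14) + (0, 1, -1) = (-2, -11, 13)
  D3: (-2, -12, 14) + (-1, 1, 0) = (-3, -11, 14)
  D4: (-2, -12, 14) + (-1, 0, 1) = (-3, -12, 15)
  D5: (-2, -12, 14) + (0, -1, 1) = (-2, -13, 15)

Answer: -1 -13 14
-1 -12 13
-2 -11 13
-3 -11 14
-3 -12 15
-2 -13 15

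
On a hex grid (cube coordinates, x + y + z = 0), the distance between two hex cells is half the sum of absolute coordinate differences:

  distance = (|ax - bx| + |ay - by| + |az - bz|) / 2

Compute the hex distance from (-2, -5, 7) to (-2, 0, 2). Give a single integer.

Answer: 5

Derivation:
|ax - bx| = |-2 - (-2)| = 0
|ay - by| = |-5 - 0| = 5
|az - bz| = |7 - 2| = 5
distance = (0 + 5 + 5) / 2 = 10 / 2 = 5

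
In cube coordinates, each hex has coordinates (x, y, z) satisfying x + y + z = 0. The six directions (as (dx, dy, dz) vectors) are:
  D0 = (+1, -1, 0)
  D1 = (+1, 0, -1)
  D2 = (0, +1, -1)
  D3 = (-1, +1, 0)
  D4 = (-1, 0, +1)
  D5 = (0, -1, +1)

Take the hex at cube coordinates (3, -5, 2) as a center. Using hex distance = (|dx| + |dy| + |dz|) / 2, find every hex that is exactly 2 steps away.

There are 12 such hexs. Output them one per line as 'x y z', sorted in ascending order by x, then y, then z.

Walk ring at distance 2 from (3, -5, 2):
Start at center + D4*2 = (1, -5, 4)
  hex 0: (1, -5, 4)
  hex 1: (2, -6, 4)
  hex 2: (3, -7, 4)
  hex 3: (4, -7, 3)
  hex 4: (5, -7, 2)
  hex 5: (5, -6, 1)
  hex 6: (5, -5, 0)
  hex 7: (4, -4, 0)
  hex 8: (3, -3, 0)
  hex 9: (2, -3, 1)
  hex 10: (1, -3, 2)
  hex 11: (1, -4, 3)
Sorted: 12 hexes.

Answer: 1 -5 4
1 -4 3
1 -3 2
2 -6 4
2 -3 1
3 -7 4
3 -3 0
4 -7 3
4 -4 0
5 -7 2
5 -6 1
5 -5 0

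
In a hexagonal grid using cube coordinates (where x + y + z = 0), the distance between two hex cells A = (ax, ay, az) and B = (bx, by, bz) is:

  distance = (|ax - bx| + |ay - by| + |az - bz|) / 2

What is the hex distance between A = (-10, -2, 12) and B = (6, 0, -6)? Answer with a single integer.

Answer: 18

Derivation:
|ax - bx| = |-10 - 6| = 16
|ay - by| = |-2 - 0| = 2
|az - bz| = |12 - (-6)| = 18
distance = (16 + 2 + 18) / 2 = 36 / 2 = 18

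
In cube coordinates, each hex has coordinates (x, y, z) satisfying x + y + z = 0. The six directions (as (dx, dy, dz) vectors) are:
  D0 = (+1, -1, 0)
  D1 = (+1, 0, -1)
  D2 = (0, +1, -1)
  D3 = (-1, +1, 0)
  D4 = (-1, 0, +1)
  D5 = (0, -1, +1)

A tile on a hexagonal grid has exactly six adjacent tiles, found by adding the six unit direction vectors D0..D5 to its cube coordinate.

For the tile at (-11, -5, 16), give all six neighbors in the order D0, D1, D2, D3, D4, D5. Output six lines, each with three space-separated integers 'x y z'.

Answer: -10 -6 16
-10 -5 15
-11 -4 15
-12 -4 16
-12 -5 17
-11 -6 17

Derivation:
Center: (-11, -5, 16). Add each direction:
  D0: (-11, -5, 16) + (1, -1, 0) = (-10, -6, 16)
  D1: (-11, -5, 16) + (1, 0, -1) = (-10, -5, 15)
  D2: (-11, -5, 16) + (0, 1, -1) = (-11, -4, 15)
  D3: (-11, -5, 16) + (-1, 1, 0) = (-12, -4, 16)
  D4: (-11, -5, 16) + (-1, 0, 1) = (-12, -5, 17)
  D5: (-11, -5, 16) + (0, -1, 1) = (-11, -6, 17)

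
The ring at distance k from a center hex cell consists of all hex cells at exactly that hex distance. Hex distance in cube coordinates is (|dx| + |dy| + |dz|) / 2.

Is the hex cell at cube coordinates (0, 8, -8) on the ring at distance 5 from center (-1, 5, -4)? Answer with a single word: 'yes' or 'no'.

Answer: no

Derivation:
|px - cx| = |0 - (-1)| = 1
|py - cy| = |8 - 5| = 3
|pz - cz| = |-8 - (-4)| = 4
distance = (1+3+4)/2 = 8/2 = 4
radius = 5; distance != radius -> no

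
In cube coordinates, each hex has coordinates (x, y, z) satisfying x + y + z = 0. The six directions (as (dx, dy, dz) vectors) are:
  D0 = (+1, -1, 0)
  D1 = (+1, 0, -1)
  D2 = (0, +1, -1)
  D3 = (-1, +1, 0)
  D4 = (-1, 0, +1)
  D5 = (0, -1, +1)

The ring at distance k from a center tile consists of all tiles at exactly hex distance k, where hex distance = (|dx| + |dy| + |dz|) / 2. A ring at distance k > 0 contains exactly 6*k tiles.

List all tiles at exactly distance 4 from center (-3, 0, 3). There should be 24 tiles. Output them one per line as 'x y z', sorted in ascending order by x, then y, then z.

Answer: -7 0 7
-7 1 6
-7 2 5
-7 3 4
-7 4 3
-6 -1 7
-6 4 2
-5 -2 7
-5 4 1
-4 -3 7
-4 4 0
-3 -4 7
-3 4 -1
-2 -4 6
-2 3 -1
-1 -4 5
-1 2 -1
0 -4 4
0 1 -1
1 -4 3
1 -3 2
1 -2 1
1 -1 0
1 0 -1

Derivation:
Walk ring at distance 4 from (-3, 0, 3):
Start at center + D4*4 = (-7, 0, 7)
  hex 0: (-7, 0, 7)
  hex 1: (-6, -1, 7)
  hex 2: (-5, -2, 7)
  hex 3: (-4, -3, 7)
  hex 4: (-3, -4, 7)
  hex 5: (-2, -4, 6)
  hex 6: (-1, -4, 5)
  hex 7: (0, -4, 4)
  hex 8: (1, -4, 3)
  hex 9: (1, -3, 2)
  hex 10: (1, -2, 1)
  hex 11: (1, -1, 0)
  hex 12: (1, 0, -1)
  hex 13: (0, 1, -1)
  hex 14: (-1, 2, -1)
  hex 15: (-2, 3, -1)
  hex 16: (-3, 4, -1)
  hex 17: (-4, 4, 0)
  hex 18: (-5, 4, 1)
  hex 19: (-6, 4, 2)
  hex 20: (-7, 4, 3)
  hex 21: (-7, 3, 4)
  hex 22: (-7, 2, 5)
  hex 23: (-7, 1, 6)
Sorted: 24 hexes.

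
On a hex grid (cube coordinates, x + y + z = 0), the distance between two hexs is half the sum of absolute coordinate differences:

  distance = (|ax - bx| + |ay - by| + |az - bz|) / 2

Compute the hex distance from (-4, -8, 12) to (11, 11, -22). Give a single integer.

|ax - bx| = |-4 - 11| = 15
|ay - by| = |-8 - 11| = 19
|az - bz| = |12 - (-22)| = 34
distance = (15 + 19 + 34) / 2 = 68 / 2 = 34

Answer: 34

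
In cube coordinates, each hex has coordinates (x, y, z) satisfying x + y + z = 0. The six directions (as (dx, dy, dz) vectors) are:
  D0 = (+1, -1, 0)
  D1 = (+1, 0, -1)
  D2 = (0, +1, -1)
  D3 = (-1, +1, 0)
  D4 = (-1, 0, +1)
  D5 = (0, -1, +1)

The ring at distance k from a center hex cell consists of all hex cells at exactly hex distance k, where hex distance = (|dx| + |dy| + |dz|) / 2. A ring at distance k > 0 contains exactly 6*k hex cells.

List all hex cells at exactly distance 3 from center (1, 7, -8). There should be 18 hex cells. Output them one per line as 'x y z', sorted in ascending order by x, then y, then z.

Walk ring at distance 3 from (1, 7, -8):
Start at center + D4*3 = (-2, 7, -5)
  hex 0: (-2, 7, -5)
  hex 1: (-1, 6, -5)
  hex 2: (0, 5, -5)
  hex 3: (1, 4, -5)
  hex 4: (2, 4, -6)
  hex 5: (3, 4, -7)
  hex 6: (4, 4, -8)
  hex 7: (4, 5, -9)
  hex 8: (4, 6, -10)
  hex 9: (4, 7, -11)
  hex 10: (3, 8, -11)
  hex 11: (2, 9, -11)
  hex 12: (1, 10, -11)
  hex 13: (0, 10, -10)
  hex 14: (-1, 10, -9)
  hex 15: (-2, 10, -8)
  hex 16: (-2, 9, -7)
  hex 17: (-2, 8, -6)
Sorted: 18 hexes.

Answer: -2 7 -5
-2 8 -6
-2 9 -7
-2 10 -8
-1 6 -5
-1 10 -9
0 5 -5
0 10 -10
1 4 -5
1 10 -11
2 4 -6
2 9 -11
3 4 -7
3 8 -11
4 4 -8
4 5 -9
4 6 -10
4 7 -11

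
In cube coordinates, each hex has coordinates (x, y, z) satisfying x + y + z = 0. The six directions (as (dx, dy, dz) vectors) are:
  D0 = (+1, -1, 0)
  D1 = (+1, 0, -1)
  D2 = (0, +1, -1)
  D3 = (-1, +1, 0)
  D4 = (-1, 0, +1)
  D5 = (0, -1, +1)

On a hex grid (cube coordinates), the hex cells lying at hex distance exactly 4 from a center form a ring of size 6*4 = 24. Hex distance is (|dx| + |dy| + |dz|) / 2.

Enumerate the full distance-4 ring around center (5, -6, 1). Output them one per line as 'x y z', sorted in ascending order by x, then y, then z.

Walk ring at distance 4 from (5, -6, 1):
Start at center + D4*4 = (1, -6, 5)
  hex 0: (1, -6, 5)
  hex 1: (2, -7, 5)
  hex 2: (3, -8, 5)
  hex 3: (4, -9, 5)
  hex 4: (5, -10, 5)
  hex 5: (6, -10, 4)
  hex 6: (7, -10, 3)
  hex 7: (8, -10, 2)
  hex 8: (9, -10, 1)
  hex 9: (9, -9, 0)
  hex 10: (9, -8, -1)
  hex 11: (9, -7, -2)
  hex 12: (9, -6, -3)
  hex 13: (8, -5, -3)
  hex 14: (7, -4, -3)
  hex 15: (6, -3, -3)
  hex 16: (5, -2, -3)
  hex 17: (4, -2, -2)
  hex 18: (3, -2, -1)
  hex 19: (2, -2, 0)
  hex 20: (1, -2, 1)
  hex 21: (1, -3, 2)
  hex 22: (1, -4, 3)
  hex 23: (1, -5, 4)
Sorted: 24 hexes.

Answer: 1 -6 5
1 -5 4
1 -4 3
1 -3 2
1 -2 1
2 -7 5
2 -2 0
3 -8 5
3 -2 -1
4 -9 5
4 -2 -2
5 -10 5
5 -2 -3
6 -10 4
6 -3 -3
7 -10 3
7 -4 -3
8 -10 2
8 -5 -3
9 -10 1
9 -9 0
9 -8 -1
9 -7 -2
9 -6 -3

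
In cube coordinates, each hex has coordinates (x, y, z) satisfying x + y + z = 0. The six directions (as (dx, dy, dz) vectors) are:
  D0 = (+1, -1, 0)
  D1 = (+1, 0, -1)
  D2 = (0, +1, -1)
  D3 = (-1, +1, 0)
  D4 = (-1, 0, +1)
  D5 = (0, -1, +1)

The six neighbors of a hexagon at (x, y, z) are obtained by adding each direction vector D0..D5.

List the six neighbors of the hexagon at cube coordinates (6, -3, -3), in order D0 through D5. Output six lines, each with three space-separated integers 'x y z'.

Center: (6, -3, -3). Add each direction:
  D0: (6, -3, -3) + (1, -1, 0) = (7, -4, -3)
  D1: (6, -3, -3) + (1, 0, -1) = (7, -3, -4)
  D2: (6, -3, -3) + (0, 1, -1) = (6, -2, -4)
  D3: (6, -3, -3) + (-1, 1, 0) = (5, -2, -3)
  D4: (6, -3, -3) + (-1, 0, 1) = (5, -3, -2)
  D5: (6, -3, -3) + (0, -1, 1) = (6, -4, -2)

Answer: 7 -4 -3
7 -3 -4
6 -2 -4
5 -2 -3
5 -3 -2
6 -4 -2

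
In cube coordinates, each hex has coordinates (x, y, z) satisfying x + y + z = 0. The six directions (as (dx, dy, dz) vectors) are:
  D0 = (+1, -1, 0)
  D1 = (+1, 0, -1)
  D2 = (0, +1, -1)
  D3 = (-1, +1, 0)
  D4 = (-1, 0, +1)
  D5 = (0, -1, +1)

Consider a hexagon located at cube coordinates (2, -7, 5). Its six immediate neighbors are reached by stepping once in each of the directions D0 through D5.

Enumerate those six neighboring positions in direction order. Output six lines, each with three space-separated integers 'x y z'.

Answer: 3 -8 5
3 -7 4
2 -6 4
1 -6 5
1 -7 6
2 -8 6

Derivation:
Center: (2, -7, 5). Add each direction:
  D0: (2, -7, 5) + (1, -1, 0) = (3, -8, 5)
  D1: (2, -7, 5) + (1, 0, -1) = (3, -7, 4)
  D2: (2, -7, 5) + (0, 1, -1) = (2, -6, 4)
  D3: (2, -7, 5) + (-1, 1, 0) = (1, -6, 5)
  D4: (2, -7, 5) + (-1, 0, 1) = (1, -7, 6)
  D5: (2, -7, 5) + (0, -1, 1) = (2, -8, 6)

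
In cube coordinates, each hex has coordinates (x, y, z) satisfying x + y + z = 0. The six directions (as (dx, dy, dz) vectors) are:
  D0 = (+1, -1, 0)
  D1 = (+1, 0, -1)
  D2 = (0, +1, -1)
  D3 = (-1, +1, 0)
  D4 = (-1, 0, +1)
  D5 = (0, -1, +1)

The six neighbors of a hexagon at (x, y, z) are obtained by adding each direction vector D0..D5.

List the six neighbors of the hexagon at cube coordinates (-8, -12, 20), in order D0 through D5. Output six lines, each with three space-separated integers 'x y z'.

Center: (-8, -12, 20). Add each direction:
  D0: (-8, -12, 20) + (1, -1, 0) = (-7, -13, 20)
  D1: (-8, -12, 20) + (1, 0, -1) = (-7, -12, 19)
  D2: (-8, -12, 20) + (0, 1, -1) = (-8, -11, 19)
  D3: (-8, -12, 20) + (-1, 1, 0) = (-9, -11, 20)
  D4: (-8, -12, 20) + (-1, 0, 1) = (-9, -12, 21)
  D5: (-8, -12, 20) + (0, -1, 1) = (-8, -13, 21)

Answer: -7 -13 20
-7 -12 19
-8 -11 19
-9 -11 20
-9 -12 21
-8 -13 21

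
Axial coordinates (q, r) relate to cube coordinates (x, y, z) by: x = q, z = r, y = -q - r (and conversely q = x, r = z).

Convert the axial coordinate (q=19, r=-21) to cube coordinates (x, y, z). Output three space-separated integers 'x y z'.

x = q = 19
z = r = -21
y = -x - z = -(19) - (-21) = 2

Answer: 19 2 -21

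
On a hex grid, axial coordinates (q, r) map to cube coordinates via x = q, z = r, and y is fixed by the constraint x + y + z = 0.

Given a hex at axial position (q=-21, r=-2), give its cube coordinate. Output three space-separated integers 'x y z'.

x = q = -21
z = r = -2
y = -x - z = -(-21) - (-2) = 23

Answer: -21 23 -2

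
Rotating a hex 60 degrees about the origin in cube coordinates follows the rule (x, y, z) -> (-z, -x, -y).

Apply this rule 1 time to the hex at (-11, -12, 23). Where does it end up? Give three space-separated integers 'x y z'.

Answer: -23 11 12

Derivation:
Start: (-11, -12, 23)
Step 1: (-11, -12, 23) -> (-(23), -(-11), -(-12)) = (-23, 11, 12)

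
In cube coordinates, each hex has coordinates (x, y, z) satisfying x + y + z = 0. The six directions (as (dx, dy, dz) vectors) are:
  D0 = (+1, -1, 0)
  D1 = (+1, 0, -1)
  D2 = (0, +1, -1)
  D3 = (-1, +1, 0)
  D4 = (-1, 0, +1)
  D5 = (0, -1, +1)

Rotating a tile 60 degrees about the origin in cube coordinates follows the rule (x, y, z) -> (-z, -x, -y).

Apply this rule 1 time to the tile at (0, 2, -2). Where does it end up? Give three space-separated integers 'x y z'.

Start: (0, 2, -2)
Step 1: (0, 2, -2) -> (-(-2), -(0), -(2)) = (2, 0, -2)

Answer: 2 0 -2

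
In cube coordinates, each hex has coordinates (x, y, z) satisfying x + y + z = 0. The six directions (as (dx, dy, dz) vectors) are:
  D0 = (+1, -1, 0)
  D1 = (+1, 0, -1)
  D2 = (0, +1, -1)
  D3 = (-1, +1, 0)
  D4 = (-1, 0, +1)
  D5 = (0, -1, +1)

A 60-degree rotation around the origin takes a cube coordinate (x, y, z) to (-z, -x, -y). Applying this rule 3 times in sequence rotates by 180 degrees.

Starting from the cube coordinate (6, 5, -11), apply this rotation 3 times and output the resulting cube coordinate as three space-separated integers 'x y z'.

Answer: -6 -5 11

Derivation:
Start: (6, 5, -11)
Step 1: (6, 5, -11) -> (-(-11), -(6), -(5)) = (11, -6, -5)
Step 2: (11, -6, -5) -> (-(-5), -(11), -(-6)) = (5, -11, 6)
Step 3: (5, -11, 6) -> (-(6), -(5), -(-11)) = (-6, -5, 11)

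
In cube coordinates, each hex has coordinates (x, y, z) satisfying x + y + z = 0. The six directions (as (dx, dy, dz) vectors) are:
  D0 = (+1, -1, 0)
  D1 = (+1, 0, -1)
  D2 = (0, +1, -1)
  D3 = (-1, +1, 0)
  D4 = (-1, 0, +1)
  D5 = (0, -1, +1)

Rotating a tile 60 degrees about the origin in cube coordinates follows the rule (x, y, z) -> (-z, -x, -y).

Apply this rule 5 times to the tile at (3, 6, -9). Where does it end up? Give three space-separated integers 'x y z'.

Answer: -6 9 -3

Derivation:
Start: (3, 6, -9)
Step 1: (3, 6, -9) -> (-(-9), -(3), -(6)) = (9, -3, -6)
Step 2: (9, -3, -6) -> (-(-6), -(9), -(-3)) = (6, -9, 3)
Step 3: (6, -9, 3) -> (-(3), -(6), -(-9)) = (-3, -6, 9)
Step 4: (-3, -6, 9) -> (-(9), -(-3), -(-6)) = (-9, 3, 6)
Step 5: (-9, 3, 6) -> (-(6), -(-9), -(3)) = (-6, 9, -3)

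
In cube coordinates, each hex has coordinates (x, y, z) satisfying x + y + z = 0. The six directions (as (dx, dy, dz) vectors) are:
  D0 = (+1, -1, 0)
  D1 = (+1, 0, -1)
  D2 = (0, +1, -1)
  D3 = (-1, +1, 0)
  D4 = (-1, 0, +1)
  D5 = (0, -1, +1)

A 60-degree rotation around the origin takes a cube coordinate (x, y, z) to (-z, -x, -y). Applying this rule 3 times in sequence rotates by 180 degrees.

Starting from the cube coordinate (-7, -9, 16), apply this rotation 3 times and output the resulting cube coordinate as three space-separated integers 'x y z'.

Start: (-7, -9, 16)
Step 1: (-7, -9, 16) -> (-(16), -(-7), -(-9)) = (-16, 7, 9)
Step 2: (-16, 7, 9) -> (-(9), -(-16), -(7)) = (-9, 16, -7)
Step 3: (-9, 16, -7) -> (-(-7), -(-9), -(16)) = (7, 9, -16)

Answer: 7 9 -16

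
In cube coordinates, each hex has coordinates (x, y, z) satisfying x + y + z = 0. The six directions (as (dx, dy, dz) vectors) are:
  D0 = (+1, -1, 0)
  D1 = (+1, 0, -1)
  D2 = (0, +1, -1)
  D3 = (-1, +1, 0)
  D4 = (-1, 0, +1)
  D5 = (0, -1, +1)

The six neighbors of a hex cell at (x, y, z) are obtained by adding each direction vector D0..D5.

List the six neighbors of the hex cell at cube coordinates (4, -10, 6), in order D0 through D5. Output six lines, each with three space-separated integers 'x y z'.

Answer: 5 -11 6
5 -10 5
4 -9 5
3 -9 6
3 -10 7
4 -11 7

Derivation:
Center: (4, -10, 6). Add each direction:
  D0: (4, -10, 6) + (1, -1, 0) = (5, -11, 6)
  D1: (4, -10, 6) + (1, 0, -1) = (5, -10, 5)
  D2: (4, -10, 6) + (0, 1, -1) = (4, -9, 5)
  D3: (4, -10, 6) + (-1, 1, 0) = (3, -9, 6)
  D4: (4, -10, 6) + (-1, 0, 1) = (3, -10, 7)
  D5: (4, -10, 6) + (0, -1, 1) = (4, -11, 7)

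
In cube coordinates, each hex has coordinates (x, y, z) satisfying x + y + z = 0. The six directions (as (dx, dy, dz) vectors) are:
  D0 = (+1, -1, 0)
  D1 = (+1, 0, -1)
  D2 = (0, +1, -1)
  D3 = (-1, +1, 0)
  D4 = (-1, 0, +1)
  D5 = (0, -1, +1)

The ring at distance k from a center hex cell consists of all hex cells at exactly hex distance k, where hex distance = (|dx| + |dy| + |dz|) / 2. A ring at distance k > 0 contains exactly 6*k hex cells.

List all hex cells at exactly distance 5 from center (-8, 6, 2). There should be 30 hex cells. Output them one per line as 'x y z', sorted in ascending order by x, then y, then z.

Walk ring at distance 5 from (-8, 6, 2):
Start at center + D4*5 = (-13, 6, 7)
  hex 0: (-13, 6, 7)
  hex 1: (-12, 5, 7)
  hex 2: (-11, 4, 7)
  hex 3: (-10, 3, 7)
  hex 4: (-9, 2, 7)
  hex 5: (-8, 1, 7)
  hex 6: (-7, 1, 6)
  hex 7: (-6, 1, 5)
  hex 8: (-5, 1, 4)
  hex 9: (-4, 1, 3)
  hex 10: (-3, 1, 2)
  hex 11: (-3, 2, 1)
  hex 12: (-3, 3, 0)
  hex 13: (-3, 4, -1)
  hex 14: (-3, 5, -2)
  hex 15: (-3, 6, -3)
  hex 16: (-4, 7, -3)
  hex 17: (-5, 8, -3)
  hex 18: (-6, 9, -3)
  hex 19: (-7, 10, -3)
  hex 20: (-8, 11, -3)
  hex 21: (-9, 11, -2)
  hex 22: (-10, 11, -1)
  hex 23: (-11, 11, 0)
  hex 24: (-12, 11, 1)
  hex 25: (-13, 11, 2)
  hex 26: (-13, 10, 3)
  hex 27: (-13, 9, 4)
  hex 28: (-13, 8, 5)
  hex 29: (-13, 7, 6)
Sorted: 30 hexes.

Answer: -13 6 7
-13 7 6
-13 8 5
-13 9 4
-13 10 3
-13 11 2
-12 5 7
-12 11 1
-11 4 7
-11 11 0
-10 3 7
-10 11 -1
-9 2 7
-9 11 -2
-8 1 7
-8 11 -3
-7 1 6
-7 10 -3
-6 1 5
-6 9 -3
-5 1 4
-5 8 -3
-4 1 3
-4 7 -3
-3 1 2
-3 2 1
-3 3 0
-3 4 -1
-3 5 -2
-3 6 -3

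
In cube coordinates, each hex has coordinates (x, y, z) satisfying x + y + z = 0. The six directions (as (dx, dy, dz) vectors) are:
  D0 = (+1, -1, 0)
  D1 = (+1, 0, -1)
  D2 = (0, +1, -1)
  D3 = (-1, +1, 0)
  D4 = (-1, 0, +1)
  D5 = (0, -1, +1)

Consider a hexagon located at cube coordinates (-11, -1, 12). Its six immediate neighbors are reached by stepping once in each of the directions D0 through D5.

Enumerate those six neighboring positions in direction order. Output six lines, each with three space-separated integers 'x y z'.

Answer: -10 -2 12
-10 -1 11
-11 0 11
-12 0 12
-12 -1 13
-11 -2 13

Derivation:
Center: (-11, -1, 12). Add each direction:
  D0: (-11, -1, 12) + (1, -1, 0) = (-10, -2, 12)
  D1: (-11, -1, 12) + (1, 0, -1) = (-10, -1, 11)
  D2: (-11, -1, 12) + (0, 1, -1) = (-11, 0, 11)
  D3: (-11, -1, 12) + (-1, 1, 0) = (-12, 0, 12)
  D4: (-11, -1, 12) + (-1, 0, 1) = (-12, -1, 13)
  D5: (-11, -1, 12) + (0, -1, 1) = (-11, -2, 13)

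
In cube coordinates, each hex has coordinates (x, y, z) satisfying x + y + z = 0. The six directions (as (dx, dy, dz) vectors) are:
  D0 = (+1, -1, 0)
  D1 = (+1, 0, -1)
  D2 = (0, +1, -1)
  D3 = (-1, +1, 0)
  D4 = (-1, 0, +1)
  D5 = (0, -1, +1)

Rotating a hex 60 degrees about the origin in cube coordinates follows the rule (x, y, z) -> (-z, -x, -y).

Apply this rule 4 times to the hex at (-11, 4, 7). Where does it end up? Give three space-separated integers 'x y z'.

Start: (-11, 4, 7)
Step 1: (-11, 4, 7) -> (-(7), -(-11), -(4)) = (-7, 11, -4)
Step 2: (-7, 11, -4) -> (-(-4), -(-7), -(11)) = (4, 7, -11)
Step 3: (4, 7, -11) -> (-(-11), -(4), -(7)) = (11, -4, -7)
Step 4: (11, -4, -7) -> (-(-7), -(11), -(-4)) = (7, -11, 4)

Answer: 7 -11 4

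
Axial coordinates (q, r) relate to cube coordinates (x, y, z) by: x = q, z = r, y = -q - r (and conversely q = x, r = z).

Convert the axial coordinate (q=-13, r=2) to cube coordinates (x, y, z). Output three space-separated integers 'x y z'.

x = q = -13
z = r = 2
y = -x - z = -(-13) - (2) = 11

Answer: -13 11 2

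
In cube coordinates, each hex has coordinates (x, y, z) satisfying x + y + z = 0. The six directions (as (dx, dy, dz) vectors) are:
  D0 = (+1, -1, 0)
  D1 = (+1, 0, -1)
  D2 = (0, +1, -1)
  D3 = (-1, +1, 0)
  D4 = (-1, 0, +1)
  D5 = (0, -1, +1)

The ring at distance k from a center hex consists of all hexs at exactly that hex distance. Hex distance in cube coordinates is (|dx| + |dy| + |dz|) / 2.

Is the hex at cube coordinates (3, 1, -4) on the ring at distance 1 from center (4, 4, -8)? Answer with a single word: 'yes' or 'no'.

Answer: no

Derivation:
|px - cx| = |3 - 4| = 1
|py - cy| = |1 - 4| = 3
|pz - cz| = |-4 - (-8)| = 4
distance = (1+3+4)/2 = 8/2 = 4
radius = 1; distance != radius -> no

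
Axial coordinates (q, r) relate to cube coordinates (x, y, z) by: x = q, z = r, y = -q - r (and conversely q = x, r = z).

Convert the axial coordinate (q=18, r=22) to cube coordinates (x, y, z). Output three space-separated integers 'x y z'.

x = q = 18
z = r = 22
y = -x - z = -(18) - (22) = -40

Answer: 18 -40 22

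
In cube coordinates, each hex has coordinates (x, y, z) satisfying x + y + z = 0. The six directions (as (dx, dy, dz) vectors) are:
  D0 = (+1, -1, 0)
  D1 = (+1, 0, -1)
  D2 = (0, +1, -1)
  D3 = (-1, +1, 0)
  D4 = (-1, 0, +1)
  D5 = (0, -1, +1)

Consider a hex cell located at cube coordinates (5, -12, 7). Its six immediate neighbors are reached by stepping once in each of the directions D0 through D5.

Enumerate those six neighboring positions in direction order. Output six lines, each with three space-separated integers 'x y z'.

Center: (5, -12, 7). Add each direction:
  D0: (5, -12, 7) + (1, -1, 0) = (6, -13, 7)
  D1: (5, -12, 7) + (1, 0, -1) = (6, -12, 6)
  D2: (5, -12, 7) + (0, 1, -1) = (5, -11, 6)
  D3: (5, -12, 7) + (-1, 1, 0) = (4, -11, 7)
  D4: (5, -12, 7) + (-1, 0, 1) = (4, -12, 8)
  D5: (5, -12, 7) + (0, -1, 1) = (5, -13, 8)

Answer: 6 -13 7
6 -12 6
5 -11 6
4 -11 7
4 -12 8
5 -13 8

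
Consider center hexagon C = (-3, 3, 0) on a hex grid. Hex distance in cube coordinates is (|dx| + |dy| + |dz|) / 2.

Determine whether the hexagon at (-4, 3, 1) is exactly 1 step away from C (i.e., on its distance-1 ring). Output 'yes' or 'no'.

|px - cx| = |-4 - (-3)| = 1
|py - cy| = |3 - 3| = 0
|pz - cz| = |1 - 0| = 1
distance = (1+0+1)/2 = 2/2 = 1
radius = 1; distance == radius -> yes

Answer: yes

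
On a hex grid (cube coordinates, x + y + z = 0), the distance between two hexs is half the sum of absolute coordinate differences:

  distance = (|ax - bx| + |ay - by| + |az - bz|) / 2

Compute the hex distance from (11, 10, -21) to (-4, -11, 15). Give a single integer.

|ax - bx| = |11 - (-4)| = 15
|ay - by| = |10 - (-11)| = 21
|az - bz| = |-21 - 15| = 36
distance = (15 + 21 + 36) / 2 = 72 / 2 = 36

Answer: 36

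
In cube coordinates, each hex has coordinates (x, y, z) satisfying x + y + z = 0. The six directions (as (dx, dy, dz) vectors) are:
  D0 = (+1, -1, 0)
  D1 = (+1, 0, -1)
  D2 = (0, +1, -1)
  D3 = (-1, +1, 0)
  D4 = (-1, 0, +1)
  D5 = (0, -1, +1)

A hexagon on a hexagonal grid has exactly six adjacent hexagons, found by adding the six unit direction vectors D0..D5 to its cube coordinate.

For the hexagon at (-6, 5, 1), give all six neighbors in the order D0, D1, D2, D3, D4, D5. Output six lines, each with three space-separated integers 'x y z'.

Center: (-6, 5, 1). Add each direction:
  D0: (-6, 5, 1) + (1, -1, 0) = (-5, 4, 1)
  D1: (-6, 5, 1) + (1, 0, -1) = (-5, 5, 0)
  D2: (-6, 5, 1) + (0, 1, -1) = (-6, 6, 0)
  D3: (-6, 5, 1) + (-1, 1, 0) = (-7, 6, 1)
  D4: (-6, 5, 1) + (-1, 0, 1) = (-7, 5, 2)
  D5: (-6, 5, 1) + (0, -1, 1) = (-6, 4, 2)

Answer: -5 4 1
-5 5 0
-6 6 0
-7 6 1
-7 5 2
-6 4 2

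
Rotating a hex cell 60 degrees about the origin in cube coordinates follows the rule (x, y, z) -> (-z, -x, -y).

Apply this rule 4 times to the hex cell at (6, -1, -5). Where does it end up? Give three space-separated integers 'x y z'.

Start: (6, -1, -5)
Step 1: (6, -1, -5) -> (-(-5), -(6), -(-1)) = (5, -6, 1)
Step 2: (5, -6, 1) -> (-(1), -(5), -(-6)) = (-1, -5, 6)
Step 3: (-1, -5, 6) -> (-(6), -(-1), -(-5)) = (-6, 1, 5)
Step 4: (-6, 1, 5) -> (-(5), -(-6), -(1)) = (-5, 6, -1)

Answer: -5 6 -1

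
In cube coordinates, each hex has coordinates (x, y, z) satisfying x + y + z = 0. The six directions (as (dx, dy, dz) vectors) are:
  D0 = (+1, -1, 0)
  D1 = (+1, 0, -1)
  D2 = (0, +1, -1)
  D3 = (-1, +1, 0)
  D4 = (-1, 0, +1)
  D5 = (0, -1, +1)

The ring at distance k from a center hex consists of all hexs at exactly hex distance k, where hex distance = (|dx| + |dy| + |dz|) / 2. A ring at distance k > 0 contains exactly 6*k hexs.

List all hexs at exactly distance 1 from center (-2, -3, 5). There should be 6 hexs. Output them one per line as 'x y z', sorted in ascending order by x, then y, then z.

Answer: -3 -3 6
-3 -2 5
-2 -4 6
-2 -2 4
-1 -4 5
-1 -3 4

Derivation:
Walk ring at distance 1 from (-2, -3, 5):
Start at center + D4*1 = (-3, -3, 6)
  hex 0: (-3, -3, 6)
  hex 1: (-2, -4, 6)
  hex 2: (-1, -4, 5)
  hex 3: (-1, -3, 4)
  hex 4: (-2, -2, 4)
  hex 5: (-3, -2, 5)
Sorted: 6 hexes.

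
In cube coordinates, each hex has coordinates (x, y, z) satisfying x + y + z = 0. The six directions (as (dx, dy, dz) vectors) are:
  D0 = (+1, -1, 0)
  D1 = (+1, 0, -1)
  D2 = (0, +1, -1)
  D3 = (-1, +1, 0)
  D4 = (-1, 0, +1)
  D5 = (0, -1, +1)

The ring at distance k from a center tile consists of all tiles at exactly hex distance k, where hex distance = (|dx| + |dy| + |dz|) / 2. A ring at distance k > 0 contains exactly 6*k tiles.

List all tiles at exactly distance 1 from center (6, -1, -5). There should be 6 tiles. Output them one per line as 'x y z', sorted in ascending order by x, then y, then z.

Walk ring at distance 1 from (6, -1, -5):
Start at center + D4*1 = (5, -1, -4)
  hex 0: (5, -1, -4)
  hex 1: (6, -2, -4)
  hex 2: (7, -2, -5)
  hex 3: (7, -1, -6)
  hex 4: (6, 0, -6)
  hex 5: (5, 0, -5)
Sorted: 6 hexes.

Answer: 5 -1 -4
5 0 -5
6 -2 -4
6 0 -6
7 -2 -5
7 -1 -6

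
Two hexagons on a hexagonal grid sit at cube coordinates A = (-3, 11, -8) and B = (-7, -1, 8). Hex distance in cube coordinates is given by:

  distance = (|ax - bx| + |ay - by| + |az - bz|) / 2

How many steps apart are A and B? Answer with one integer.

Answer: 16

Derivation:
|ax - bx| = |-3 - (-7)| = 4
|ay - by| = |11 - (-1)| = 12
|az - bz| = |-8 - 8| = 16
distance = (4 + 12 + 16) / 2 = 32 / 2 = 16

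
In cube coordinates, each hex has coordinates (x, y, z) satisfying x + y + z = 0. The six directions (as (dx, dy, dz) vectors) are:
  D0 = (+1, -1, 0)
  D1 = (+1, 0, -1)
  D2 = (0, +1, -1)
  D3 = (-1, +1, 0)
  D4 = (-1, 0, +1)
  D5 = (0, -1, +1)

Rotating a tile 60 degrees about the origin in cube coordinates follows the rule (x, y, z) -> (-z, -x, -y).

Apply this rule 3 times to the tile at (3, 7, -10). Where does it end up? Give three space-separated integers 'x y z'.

Answer: -3 -7 10

Derivation:
Start: (3, 7, -10)
Step 1: (3, 7, -10) -> (-(-10), -(3), -(7)) = (10, -3, -7)
Step 2: (10, -3, -7) -> (-(-7), -(10), -(-3)) = (7, -10, 3)
Step 3: (7, -10, 3) -> (-(3), -(7), -(-10)) = (-3, -7, 10)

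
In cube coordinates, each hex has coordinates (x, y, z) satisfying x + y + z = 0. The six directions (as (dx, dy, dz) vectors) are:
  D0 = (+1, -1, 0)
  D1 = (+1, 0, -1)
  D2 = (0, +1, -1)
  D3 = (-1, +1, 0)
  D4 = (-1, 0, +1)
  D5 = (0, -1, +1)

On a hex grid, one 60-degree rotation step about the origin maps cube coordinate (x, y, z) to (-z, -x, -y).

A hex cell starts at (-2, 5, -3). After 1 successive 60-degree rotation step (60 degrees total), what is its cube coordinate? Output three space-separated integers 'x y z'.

Answer: 3 2 -5

Derivation:
Start: (-2, 5, -3)
Step 1: (-2, 5, -3) -> (-(-3), -(-2), -(5)) = (3, 2, -5)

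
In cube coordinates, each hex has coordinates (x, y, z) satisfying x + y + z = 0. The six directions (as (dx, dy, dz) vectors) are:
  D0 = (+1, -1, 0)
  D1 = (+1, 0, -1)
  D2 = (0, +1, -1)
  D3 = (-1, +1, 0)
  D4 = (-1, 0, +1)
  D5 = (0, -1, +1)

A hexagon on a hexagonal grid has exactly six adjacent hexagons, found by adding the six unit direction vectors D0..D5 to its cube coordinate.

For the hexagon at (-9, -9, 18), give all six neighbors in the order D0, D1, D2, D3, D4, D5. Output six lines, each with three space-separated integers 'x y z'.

Answer: -8 -10 18
-8 -9 17
-9 -8 17
-10 -8 18
-10 -9 19
-9 -10 19

Derivation:
Center: (-9, -9, 18). Add each direction:
  D0: (-9, -9, 18) + (1, -1, 0) = (-8, -10, 18)
  D1: (-9, -9, 18) + (1, 0, -1) = (-8, -9, 17)
  D2: (-9, -9, 18) + (0, 1, -1) = (-9, -8, 17)
  D3: (-9, -9, 18) + (-1, 1, 0) = (-10, -8, 18)
  D4: (-9, -9, 18) + (-1, 0, 1) = (-10, -9, 19)
  D5: (-9, -9, 18) + (0, -1, 1) = (-9, -10, 19)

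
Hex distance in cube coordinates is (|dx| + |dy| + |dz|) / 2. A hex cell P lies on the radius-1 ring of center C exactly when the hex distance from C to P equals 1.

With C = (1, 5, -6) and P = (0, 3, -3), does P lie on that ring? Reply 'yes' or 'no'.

Answer: no

Derivation:
|px - cx| = |0 - 1| = 1
|py - cy| = |3 - 5| = 2
|pz - cz| = |-3 - (-6)| = 3
distance = (1+2+3)/2 = 6/2 = 3
radius = 1; distance != radius -> no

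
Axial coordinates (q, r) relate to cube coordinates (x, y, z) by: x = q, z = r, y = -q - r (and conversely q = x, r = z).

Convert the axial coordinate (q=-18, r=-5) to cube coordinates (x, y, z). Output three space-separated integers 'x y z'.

x = q = -18
z = r = -5
y = -x - z = -(-18) - (-5) = 23

Answer: -18 23 -5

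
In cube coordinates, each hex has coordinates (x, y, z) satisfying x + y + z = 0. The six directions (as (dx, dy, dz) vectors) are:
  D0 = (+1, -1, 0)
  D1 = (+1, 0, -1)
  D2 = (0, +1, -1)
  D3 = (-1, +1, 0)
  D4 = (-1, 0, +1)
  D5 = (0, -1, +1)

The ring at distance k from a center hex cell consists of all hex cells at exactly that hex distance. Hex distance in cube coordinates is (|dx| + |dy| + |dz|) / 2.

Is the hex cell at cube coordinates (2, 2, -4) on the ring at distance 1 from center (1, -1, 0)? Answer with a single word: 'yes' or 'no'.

Answer: no

Derivation:
|px - cx| = |2 - 1| = 1
|py - cy| = |2 - (-1)| = 3
|pz - cz| = |-4 - 0| = 4
distance = (1+3+4)/2 = 8/2 = 4
radius = 1; distance != radius -> no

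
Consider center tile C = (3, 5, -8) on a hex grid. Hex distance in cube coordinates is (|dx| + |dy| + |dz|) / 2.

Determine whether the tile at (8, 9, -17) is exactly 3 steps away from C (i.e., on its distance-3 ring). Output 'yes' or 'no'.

|px - cx| = |8 - 3| = 5
|py - cy| = |9 - 5| = 4
|pz - cz| = |-17 - (-8)| = 9
distance = (5+4+9)/2 = 18/2 = 9
radius = 3; distance != radius -> no

Answer: no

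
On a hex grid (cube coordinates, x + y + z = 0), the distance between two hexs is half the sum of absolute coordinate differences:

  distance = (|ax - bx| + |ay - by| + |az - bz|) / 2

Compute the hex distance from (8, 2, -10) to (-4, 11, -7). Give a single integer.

Answer: 12

Derivation:
|ax - bx| = |8 - (-4)| = 12
|ay - by| = |2 - 11| = 9
|az - bz| = |-10 - (-7)| = 3
distance = (12 + 9 + 3) / 2 = 24 / 2 = 12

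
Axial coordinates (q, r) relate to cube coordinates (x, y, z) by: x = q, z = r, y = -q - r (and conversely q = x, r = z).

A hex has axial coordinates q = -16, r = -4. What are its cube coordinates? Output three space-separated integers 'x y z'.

x = q = -16
z = r = -4
y = -x - z = -(-16) - (-4) = 20

Answer: -16 20 -4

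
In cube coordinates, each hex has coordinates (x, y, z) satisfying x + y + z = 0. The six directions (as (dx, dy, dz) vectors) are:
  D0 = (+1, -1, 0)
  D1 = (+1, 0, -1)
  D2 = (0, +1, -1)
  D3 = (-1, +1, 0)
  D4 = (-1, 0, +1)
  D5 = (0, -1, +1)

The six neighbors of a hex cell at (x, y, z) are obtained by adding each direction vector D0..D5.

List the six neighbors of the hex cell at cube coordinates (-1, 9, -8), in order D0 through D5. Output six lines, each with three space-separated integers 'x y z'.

Answer: 0 8 -8
0 9 -9
-1 10 -9
-2 10 -8
-2 9 -7
-1 8 -7

Derivation:
Center: (-1, 9, -8). Add each direction:
  D0: (-1, 9, -8) + (1, -1, 0) = (0, 8, -8)
  D1: (-1, 9, -8) + (1, 0, -1) = (0, 9, -9)
  D2: (-1, 9, -8) + (0, 1, -1) = (-1, 10, -9)
  D3: (-1, 9, -8) + (-1, 1, 0) = (-2, 10, -8)
  D4: (-1, 9, -8) + (-1, 0, 1) = (-2, 9, -7)
  D5: (-1, 9, -8) + (0, -1, 1) = (-1, 8, -7)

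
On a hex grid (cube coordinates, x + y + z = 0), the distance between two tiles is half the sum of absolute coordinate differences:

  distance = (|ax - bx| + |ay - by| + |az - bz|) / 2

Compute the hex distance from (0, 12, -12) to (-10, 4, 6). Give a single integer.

Answer: 18

Derivation:
|ax - bx| = |0 - (-10)| = 10
|ay - by| = |12 - 4| = 8
|az - bz| = |-12 - 6| = 18
distance = (10 + 8 + 18) / 2 = 36 / 2 = 18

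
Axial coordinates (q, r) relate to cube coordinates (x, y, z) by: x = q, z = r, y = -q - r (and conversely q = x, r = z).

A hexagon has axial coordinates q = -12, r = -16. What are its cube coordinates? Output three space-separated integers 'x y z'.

Answer: -12 28 -16

Derivation:
x = q = -12
z = r = -16
y = -x - z = -(-12) - (-16) = 28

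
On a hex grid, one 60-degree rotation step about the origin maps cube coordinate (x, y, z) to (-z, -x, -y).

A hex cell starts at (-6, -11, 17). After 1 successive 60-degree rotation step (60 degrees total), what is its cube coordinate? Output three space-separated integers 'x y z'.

Start: (-6, -11, 17)
Step 1: (-6, -11, 17) -> (-(17), -(-6), -(-11)) = (-17, 6, 11)

Answer: -17 6 11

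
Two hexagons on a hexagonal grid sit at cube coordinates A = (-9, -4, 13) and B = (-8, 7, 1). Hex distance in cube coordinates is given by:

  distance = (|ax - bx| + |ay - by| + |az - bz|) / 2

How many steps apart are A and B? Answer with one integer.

Answer: 12

Derivation:
|ax - bx| = |-9 - (-8)| = 1
|ay - by| = |-4 - 7| = 11
|az - bz| = |13 - 1| = 12
distance = (1 + 11 + 12) / 2 = 24 / 2 = 12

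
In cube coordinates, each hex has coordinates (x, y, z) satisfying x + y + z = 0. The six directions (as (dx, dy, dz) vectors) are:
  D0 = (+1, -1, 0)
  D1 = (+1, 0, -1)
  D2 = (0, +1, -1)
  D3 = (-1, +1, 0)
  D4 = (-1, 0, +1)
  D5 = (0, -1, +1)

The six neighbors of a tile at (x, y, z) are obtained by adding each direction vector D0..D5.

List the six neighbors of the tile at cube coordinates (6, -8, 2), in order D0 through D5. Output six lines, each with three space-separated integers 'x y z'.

Center: (6, -8, 2). Add each direction:
  D0: (6, -8, 2) + (1, -1, 0) = (7, -9, 2)
  D1: (6, -8, 2) + (1, 0, -1) = (7, -8, 1)
  D2: (6, -8, 2) + (0, 1, -1) = (6, -7, 1)
  D3: (6, -8, 2) + (-1, 1, 0) = (5, -7, 2)
  D4: (6, -8, 2) + (-1, 0, 1) = (5, -8, 3)
  D5: (6, -8, 2) + (0, -1, 1) = (6, -9, 3)

Answer: 7 -9 2
7 -8 1
6 -7 1
5 -7 2
5 -8 3
6 -9 3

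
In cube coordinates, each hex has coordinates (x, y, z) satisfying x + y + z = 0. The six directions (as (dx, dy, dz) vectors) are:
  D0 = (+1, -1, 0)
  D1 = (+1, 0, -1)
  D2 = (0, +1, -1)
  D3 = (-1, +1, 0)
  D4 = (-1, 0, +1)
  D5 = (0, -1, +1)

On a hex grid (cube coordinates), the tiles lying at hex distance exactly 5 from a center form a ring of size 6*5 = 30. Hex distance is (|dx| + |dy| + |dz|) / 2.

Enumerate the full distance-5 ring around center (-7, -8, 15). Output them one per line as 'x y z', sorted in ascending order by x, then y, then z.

Walk ring at distance 5 from (-7, -8, 15):
Start at center + D4*5 = (-12, -8, 20)
  hex 0: (-12, -8, 20)
  hex 1: (-11, -9, 20)
  hex 2: (-10, -10, 20)
  hex 3: (-9, -11, 20)
  hex 4: (-8, -12, 20)
  hex 5: (-7, -13, 20)
  hex 6: (-6, -13, 19)
  hex 7: (-5, -13, 18)
  hex 8: (-4, -13, 17)
  hex 9: (-3, -13, 16)
  hex 10: (-2, -13, 15)
  hex 11: (-2, -12, 14)
  hex 12: (-2, -11, 13)
  hex 13: (-2, -10, 12)
  hex 14: (-2, -9, 11)
  hex 15: (-2, -8, 10)
  hex 16: (-3, -7, 10)
  hex 17: (-4, -6, 10)
  hex 18: (-5, -5, 10)
  hex 19: (-6, -4, 10)
  hex 20: (-7, -3, 10)
  hex 21: (-8, -3, 11)
  hex 22: (-9, -3, 12)
  hex 23: (-10, -3, 13)
  hex 24: (-11, -3, 14)
  hex 25: (-12, -3, 15)
  hex 26: (-12, -4, 16)
  hex 27: (-12, -5, 17)
  hex 28: (-12, -6, 18)
  hex 29: (-12, -7, 19)
Sorted: 30 hexes.

Answer: -12 -8 20
-12 -7 19
-12 -6 18
-12 -5 17
-12 -4 16
-12 -3 15
-11 -9 20
-11 -3 14
-10 -10 20
-10 -3 13
-9 -11 20
-9 -3 12
-8 -12 20
-8 -3 11
-7 -13 20
-7 -3 10
-6 -13 19
-6 -4 10
-5 -13 18
-5 -5 10
-4 -13 17
-4 -6 10
-3 -13 16
-3 -7 10
-2 -13 15
-2 -12 14
-2 -11 13
-2 -10 12
-2 -9 11
-2 -8 10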